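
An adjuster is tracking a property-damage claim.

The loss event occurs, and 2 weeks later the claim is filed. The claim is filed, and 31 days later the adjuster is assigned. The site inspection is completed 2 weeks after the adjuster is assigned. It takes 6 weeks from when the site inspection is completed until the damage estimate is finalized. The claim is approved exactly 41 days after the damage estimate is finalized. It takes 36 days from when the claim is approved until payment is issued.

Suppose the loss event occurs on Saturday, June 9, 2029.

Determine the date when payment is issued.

Tuesday, December 4, 2029

The loss event occurs: Jun 9, 2029.
The claim is filed: Jun 9, 2029 + 2 weeks = Jun 23, 2029.
The adjuster is assigned: Jun 23, 2029 + 31 days = Jul 24, 2029.
The site inspection is completed: Jul 24, 2029 + 2 weeks = Aug 7, 2029.
The damage estimate is finalized: Aug 7, 2029 + 6 weeks = Sep 18, 2029.
The claim is approved: Sep 18, 2029 + 41 days = Oct 29, 2029.
Payment is issued: Oct 29, 2029 + 36 days = Dec 4, 2029.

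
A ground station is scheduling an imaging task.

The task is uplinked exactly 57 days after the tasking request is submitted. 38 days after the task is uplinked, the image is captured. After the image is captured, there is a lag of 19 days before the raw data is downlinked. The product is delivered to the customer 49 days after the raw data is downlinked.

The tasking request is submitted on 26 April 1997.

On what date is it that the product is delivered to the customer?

6 October 1997

The tasking request is submitted: Apr 26, 1997.
The task is uplinked: Apr 26, 1997 + 57 days = Jun 22, 1997.
The image is captured: Jun 22, 1997 + 38 days = Jul 30, 1997.
The raw data is downlinked: Jul 30, 1997 + 19 days = Aug 18, 1997.
The product is delivered to the customer: Aug 18, 1997 + 49 days = Oct 6, 1997.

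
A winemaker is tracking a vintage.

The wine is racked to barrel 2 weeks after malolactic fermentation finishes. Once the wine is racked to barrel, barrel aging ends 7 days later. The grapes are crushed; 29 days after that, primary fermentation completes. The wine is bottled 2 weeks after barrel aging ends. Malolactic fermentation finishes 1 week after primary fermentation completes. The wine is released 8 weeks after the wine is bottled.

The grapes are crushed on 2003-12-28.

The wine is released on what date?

The grapes are crushed: Dec 28, 2003.
Primary fermentation completes: Dec 28, 2003 + 29 days = Jan 26, 2004.
Malolactic fermentation finishes: Jan 26, 2004 + 1 week = Feb 2, 2004.
The wine is racked to barrel: Feb 2, 2004 + 2 weeks = Feb 16, 2004.
Barrel aging ends: Feb 16, 2004 + 7 days = Feb 23, 2004.
The wine is bottled: Feb 23, 2004 + 2 weeks = Mar 8, 2004.
The wine is released: Mar 8, 2004 + 8 weeks = May 3, 2004.

2004-05-03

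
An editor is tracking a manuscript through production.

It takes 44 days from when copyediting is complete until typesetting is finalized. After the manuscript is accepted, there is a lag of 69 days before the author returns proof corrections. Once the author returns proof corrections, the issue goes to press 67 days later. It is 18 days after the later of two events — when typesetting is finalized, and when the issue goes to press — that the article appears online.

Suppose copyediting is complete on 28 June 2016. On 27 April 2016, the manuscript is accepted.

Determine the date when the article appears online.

Copyediting is complete: Jun 28, 2016.
Typesetting is finalized: Jun 28, 2016 + 44 days = Aug 11, 2016.
The manuscript is accepted: Apr 27, 2016.
The author returns proof corrections: Apr 27, 2016 + 69 days = Jul 5, 2016.
The issue goes to press: Jul 5, 2016 + 67 days = Sep 10, 2016.
Both prerequisites met — typesetting is finalized (Aug 11, 2016), the issue goes to press (Sep 10, 2016); the later is Sep 10, 2016.
The article appears online: Sep 10, 2016 + 18 days = Sep 28, 2016.

28 September 2016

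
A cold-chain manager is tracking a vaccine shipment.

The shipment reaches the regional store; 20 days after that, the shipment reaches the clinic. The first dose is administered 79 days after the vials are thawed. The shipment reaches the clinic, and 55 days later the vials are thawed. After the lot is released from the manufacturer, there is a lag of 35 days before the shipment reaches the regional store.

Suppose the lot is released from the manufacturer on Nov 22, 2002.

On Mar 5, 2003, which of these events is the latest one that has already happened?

The shipment reaches the clinic

The lot is released from the manufacturer: Nov 22, 2002.
The shipment reaches the regional store: Nov 22, 2002 + 35 days = Dec 27, 2002.
The shipment reaches the clinic: Dec 27, 2002 + 20 days = Jan 16, 2003.
The vials are thawed: Jan 16, 2003 + 55 days = Mar 12, 2003.
The first dose is administered: Mar 12, 2003 + 79 days = May 30, 2003.
Mar 5, 2003 falls between when the shipment reaches the clinic (Jan 16, 2003) and when the vials are thawed (Mar 12, 2003).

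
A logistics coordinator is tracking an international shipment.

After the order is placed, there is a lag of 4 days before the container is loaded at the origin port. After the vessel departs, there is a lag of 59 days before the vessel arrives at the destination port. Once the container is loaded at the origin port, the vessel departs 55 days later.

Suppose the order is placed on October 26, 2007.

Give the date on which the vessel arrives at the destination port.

The order is placed: Oct 26, 2007.
The container is loaded at the origin port: Oct 26, 2007 + 4 days = Oct 30, 2007.
The vessel departs: Oct 30, 2007 + 55 days = Dec 24, 2007.
The vessel arrives at the destination port: Dec 24, 2007 + 59 days = Feb 21, 2008.

February 21, 2008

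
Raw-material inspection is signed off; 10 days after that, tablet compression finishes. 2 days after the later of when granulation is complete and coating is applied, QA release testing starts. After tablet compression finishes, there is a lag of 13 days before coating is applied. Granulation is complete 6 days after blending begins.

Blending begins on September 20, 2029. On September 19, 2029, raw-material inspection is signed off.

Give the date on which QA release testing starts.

Blending begins: Sep 20, 2029.
Granulation is complete: Sep 20, 2029 + 6 days = Sep 26, 2029.
Raw-material inspection is signed off: Sep 19, 2029.
Tablet compression finishes: Sep 19, 2029 + 10 days = Sep 29, 2029.
Coating is applied: Sep 29, 2029 + 13 days = Oct 12, 2029.
Both prerequisites met — granulation is complete (Sep 26, 2029), coating is applied (Oct 12, 2029); the later is Oct 12, 2029.
QA release testing starts: Oct 12, 2029 + 2 days = Oct 14, 2029.

October 14, 2029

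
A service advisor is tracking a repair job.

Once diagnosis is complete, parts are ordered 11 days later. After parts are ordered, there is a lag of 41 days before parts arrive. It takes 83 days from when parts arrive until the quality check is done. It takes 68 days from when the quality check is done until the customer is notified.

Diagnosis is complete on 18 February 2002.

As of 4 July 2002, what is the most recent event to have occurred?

Diagnosis is complete: Feb 18, 2002.
Parts are ordered: Feb 18, 2002 + 11 days = Mar 1, 2002.
Parts arrive: Mar 1, 2002 + 41 days = Apr 11, 2002.
The quality check is done: Apr 11, 2002 + 83 days = Jul 3, 2002.
The customer is notified: Jul 3, 2002 + 68 days = Sep 9, 2002.
Jul 4, 2002 falls between when the quality check is done (Jul 3, 2002) and when the customer is notified (Sep 9, 2002).

The quality check is done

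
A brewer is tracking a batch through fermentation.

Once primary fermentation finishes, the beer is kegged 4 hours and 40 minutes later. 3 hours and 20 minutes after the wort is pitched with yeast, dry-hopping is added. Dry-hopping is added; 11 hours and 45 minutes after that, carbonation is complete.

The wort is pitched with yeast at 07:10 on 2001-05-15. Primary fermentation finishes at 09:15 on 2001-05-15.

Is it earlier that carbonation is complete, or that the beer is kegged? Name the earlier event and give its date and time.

The beer is kegged — 13:55 on 2001-05-15

The wort is pitched with yeast: 07:10 May 15, 2001.
Dry-hopping is added: 07:10 May 15, 2001 + 3h20m = 10:30 May 15, 2001.
Carbonation is complete: 10:30 May 15, 2001 + 11h45m = 22:15 May 15, 2001.
Primary fermentation finishes: 09:15 May 15, 2001.
The beer is kegged: 09:15 May 15, 2001 + 4h40m = 13:55 May 15, 2001.
Comparing: carbonation is complete at 22:15 May 15, 2001 vs the beer is kegged at 13:55 May 15, 2001. Earlier: the beer is kegged.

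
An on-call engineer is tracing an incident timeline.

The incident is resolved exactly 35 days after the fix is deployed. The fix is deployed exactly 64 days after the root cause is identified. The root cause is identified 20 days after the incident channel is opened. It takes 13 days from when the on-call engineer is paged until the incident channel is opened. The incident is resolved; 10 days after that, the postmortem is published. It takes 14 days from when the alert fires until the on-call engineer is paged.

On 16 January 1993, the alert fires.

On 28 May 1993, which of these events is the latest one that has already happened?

The alert fires: Jan 16, 1993.
The on-call engineer is paged: Jan 16, 1993 + 14 days = Jan 30, 1993.
The incident channel is opened: Jan 30, 1993 + 13 days = Feb 12, 1993.
The root cause is identified: Feb 12, 1993 + 20 days = Mar 4, 1993.
The fix is deployed: Mar 4, 1993 + 64 days = May 7, 1993.
The incident is resolved: May 7, 1993 + 35 days = Jun 11, 1993.
The postmortem is published: Jun 11, 1993 + 10 days = Jun 21, 1993.
May 28, 1993 falls between when the fix is deployed (May 7, 1993) and when the incident is resolved (Jun 11, 1993).

The fix is deployed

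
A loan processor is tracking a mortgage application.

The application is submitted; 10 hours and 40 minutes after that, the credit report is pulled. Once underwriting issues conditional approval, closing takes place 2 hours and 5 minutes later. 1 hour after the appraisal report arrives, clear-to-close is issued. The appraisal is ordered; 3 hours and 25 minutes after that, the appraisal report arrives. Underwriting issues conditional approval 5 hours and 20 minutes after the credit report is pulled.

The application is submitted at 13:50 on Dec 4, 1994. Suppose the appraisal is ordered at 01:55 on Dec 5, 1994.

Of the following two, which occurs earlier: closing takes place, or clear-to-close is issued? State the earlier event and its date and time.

Clear-to-close is issued — 06:20 on Dec 5, 1994

The application is submitted: 13:50 Dec 4, 1994.
The credit report is pulled: 13:50 Dec 4, 1994 + 10h40m = 00:30 Dec 5, 1994.
Underwriting issues conditional approval: 00:30 Dec 5, 1994 + 5h20m = 05:50 Dec 5, 1994.
Closing takes place: 05:50 Dec 5, 1994 + 2h05m = 07:55 Dec 5, 1994.
The appraisal is ordered: 01:55 Dec 5, 1994.
The appraisal report arrives: 01:55 Dec 5, 1994 + 3h25m = 05:20 Dec 5, 1994.
Clear-to-close is issued: 05:20 Dec 5, 1994 + 1h = 06:20 Dec 5, 1994.
Comparing: closing takes place at 07:55 Dec 5, 1994 vs clear-to-close is issued at 06:20 Dec 5, 1994. Earlier: clear-to-close is issued.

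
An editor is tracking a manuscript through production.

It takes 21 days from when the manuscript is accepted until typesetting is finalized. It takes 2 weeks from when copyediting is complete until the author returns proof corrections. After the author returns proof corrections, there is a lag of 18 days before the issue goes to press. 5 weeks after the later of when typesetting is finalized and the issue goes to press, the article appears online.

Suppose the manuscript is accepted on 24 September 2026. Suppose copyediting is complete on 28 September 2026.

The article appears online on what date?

4 December 2026

The manuscript is accepted: Sep 24, 2026.
Typesetting is finalized: Sep 24, 2026 + 21 days = Oct 15, 2026.
Copyediting is complete: Sep 28, 2026.
The author returns proof corrections: Sep 28, 2026 + 2 weeks = Oct 12, 2026.
The issue goes to press: Oct 12, 2026 + 18 days = Oct 30, 2026.
Both prerequisites met — typesetting is finalized (Oct 15, 2026), the issue goes to press (Oct 30, 2026); the later is Oct 30, 2026.
The article appears online: Oct 30, 2026 + 5 weeks = Dec 4, 2026.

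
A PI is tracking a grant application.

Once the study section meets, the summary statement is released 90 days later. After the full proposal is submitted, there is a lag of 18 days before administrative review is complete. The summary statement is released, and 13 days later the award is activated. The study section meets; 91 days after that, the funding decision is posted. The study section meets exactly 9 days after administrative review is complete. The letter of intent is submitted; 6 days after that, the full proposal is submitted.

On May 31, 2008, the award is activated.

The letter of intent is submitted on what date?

The award is activated: May 31, 2008.
The summary statement is released: May 31, 2008 − 13 days = May 18, 2008.
The study section meets: May 18, 2008 − 90 days = Feb 18, 2008.
Administrative review is complete: Feb 18, 2008 − 9 days = Feb 9, 2008.
The full proposal is submitted: Feb 9, 2008 − 18 days = Jan 22, 2008.
The letter of intent is submitted: Jan 22, 2008 − 6 days = Jan 16, 2008.

Jan 16, 2008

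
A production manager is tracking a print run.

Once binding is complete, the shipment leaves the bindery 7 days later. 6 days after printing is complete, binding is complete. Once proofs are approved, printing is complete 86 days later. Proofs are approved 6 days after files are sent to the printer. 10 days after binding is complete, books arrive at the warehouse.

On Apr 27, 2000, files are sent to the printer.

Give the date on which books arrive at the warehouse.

Aug 13, 2000

Files are sent to the printer: Apr 27, 2000.
Proofs are approved: Apr 27, 2000 + 6 days = May 3, 2000.
Printing is complete: May 3, 2000 + 86 days = Jul 28, 2000.
Binding is complete: Jul 28, 2000 + 6 days = Aug 3, 2000.
Books arrive at the warehouse: Aug 3, 2000 + 10 days = Aug 13, 2000.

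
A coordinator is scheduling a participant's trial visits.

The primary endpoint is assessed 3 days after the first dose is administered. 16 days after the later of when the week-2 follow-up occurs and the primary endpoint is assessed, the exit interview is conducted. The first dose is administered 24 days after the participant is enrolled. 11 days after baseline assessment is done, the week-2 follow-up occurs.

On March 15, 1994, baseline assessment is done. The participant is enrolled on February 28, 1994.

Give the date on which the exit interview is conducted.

April 12, 1994

Baseline assessment is done: Mar 15, 1994.
The week-2 follow-up occurs: Mar 15, 1994 + 11 days = Mar 26, 1994.
The participant is enrolled: Feb 28, 1994.
The first dose is administered: Feb 28, 1994 + 24 days = Mar 24, 1994.
The primary endpoint is assessed: Mar 24, 1994 + 3 days = Mar 27, 1994.
Both prerequisites met — the week-2 follow-up occurs (Mar 26, 1994), the primary endpoint is assessed (Mar 27, 1994); the later is Mar 27, 1994.
The exit interview is conducted: Mar 27, 1994 + 16 days = Apr 12, 1994.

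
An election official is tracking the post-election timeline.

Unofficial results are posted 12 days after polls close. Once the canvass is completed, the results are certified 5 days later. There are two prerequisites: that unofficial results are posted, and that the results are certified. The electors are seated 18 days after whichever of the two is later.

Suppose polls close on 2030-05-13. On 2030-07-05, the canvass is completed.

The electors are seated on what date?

Polls close: May 13, 2030.
Unofficial results are posted: May 13, 2030 + 12 days = May 25, 2030.
The canvass is completed: Jul 5, 2030.
The results are certified: Jul 5, 2030 + 5 days = Jul 10, 2030.
Both prerequisites met — unofficial results are posted (May 25, 2030), the results are certified (Jul 10, 2030); the later is Jul 10, 2030.
The electors are seated: Jul 10, 2030 + 18 days = Jul 28, 2030.

2030-07-28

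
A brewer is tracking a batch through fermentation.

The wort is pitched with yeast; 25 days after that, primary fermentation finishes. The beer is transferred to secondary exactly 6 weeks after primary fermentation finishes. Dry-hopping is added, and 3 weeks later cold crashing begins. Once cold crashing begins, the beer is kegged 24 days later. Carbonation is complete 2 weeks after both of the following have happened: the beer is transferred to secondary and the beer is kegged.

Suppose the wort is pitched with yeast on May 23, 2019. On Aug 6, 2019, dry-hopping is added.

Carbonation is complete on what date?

The wort is pitched with yeast: May 23, 2019.
Primary fermentation finishes: May 23, 2019 + 25 days = Jun 17, 2019.
The beer is transferred to secondary: Jun 17, 2019 + 6 weeks = Jul 29, 2019.
Dry-hopping is added: Aug 6, 2019.
Cold crashing begins: Aug 6, 2019 + 3 weeks = Aug 27, 2019.
The beer is kegged: Aug 27, 2019 + 24 days = Sep 20, 2019.
Both prerequisites met — the beer is transferred to secondary (Jul 29, 2019), the beer is kegged (Sep 20, 2019); the later is Sep 20, 2019.
Carbonation is complete: Sep 20, 2019 + 2 weeks = Oct 4, 2019.

Oct 4, 2019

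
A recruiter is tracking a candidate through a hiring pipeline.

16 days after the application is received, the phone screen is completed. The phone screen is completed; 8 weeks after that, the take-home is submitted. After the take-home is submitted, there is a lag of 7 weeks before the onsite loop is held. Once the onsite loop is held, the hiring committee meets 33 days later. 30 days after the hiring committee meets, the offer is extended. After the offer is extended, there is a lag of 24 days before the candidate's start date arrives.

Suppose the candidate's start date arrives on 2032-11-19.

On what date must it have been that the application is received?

2032-04-25

The candidate's start date arrives: Nov 19, 2032.
The offer is extended: Nov 19, 2032 − 24 days = Oct 26, 2032.
The hiring committee meets: Oct 26, 2032 − 30 days = Sep 26, 2032.
The onsite loop is held: Sep 26, 2032 − 33 days = Aug 24, 2032.
The take-home is submitted: Aug 24, 2032 − 7 weeks = Jul 6, 2032.
The phone screen is completed: Jul 6, 2032 − 8 weeks = May 11, 2032.
The application is received: May 11, 2032 − 16 days = Apr 25, 2032.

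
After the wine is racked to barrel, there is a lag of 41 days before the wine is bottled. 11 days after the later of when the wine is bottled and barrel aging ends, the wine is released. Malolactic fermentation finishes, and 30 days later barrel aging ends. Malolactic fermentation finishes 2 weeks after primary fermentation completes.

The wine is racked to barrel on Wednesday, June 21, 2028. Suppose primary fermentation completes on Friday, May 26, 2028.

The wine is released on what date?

Saturday, August 12, 2028

The wine is racked to barrel: Jun 21, 2028.
The wine is bottled: Jun 21, 2028 + 41 days = Aug 1, 2028.
Primary fermentation completes: May 26, 2028.
Malolactic fermentation finishes: May 26, 2028 + 2 weeks = Jun 9, 2028.
Barrel aging ends: Jun 9, 2028 + 30 days = Jul 9, 2028.
Both prerequisites met — the wine is bottled (Aug 1, 2028), barrel aging ends (Jul 9, 2028); the later is Aug 1, 2028.
The wine is released: Aug 1, 2028 + 11 days = Aug 12, 2028.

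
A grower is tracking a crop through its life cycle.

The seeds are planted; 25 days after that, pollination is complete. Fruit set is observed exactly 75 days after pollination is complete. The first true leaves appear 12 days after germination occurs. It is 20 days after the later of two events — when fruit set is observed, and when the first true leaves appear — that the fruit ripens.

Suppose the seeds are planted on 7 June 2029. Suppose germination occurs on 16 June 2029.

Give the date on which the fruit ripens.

The seeds are planted: Jun 7, 2029.
Pollination is complete: Jun 7, 2029 + 25 days = Jul 2, 2029.
Fruit set is observed: Jul 2, 2029 + 75 days = Sep 15, 2029.
Germination occurs: Jun 16, 2029.
The first true leaves appear: Jun 16, 2029 + 12 days = Jun 28, 2029.
Both prerequisites met — fruit set is observed (Sep 15, 2029), the first true leaves appear (Jun 28, 2029); the later is Sep 15, 2029.
The fruit ripens: Sep 15, 2029 + 20 days = Oct 5, 2029.

5 October 2029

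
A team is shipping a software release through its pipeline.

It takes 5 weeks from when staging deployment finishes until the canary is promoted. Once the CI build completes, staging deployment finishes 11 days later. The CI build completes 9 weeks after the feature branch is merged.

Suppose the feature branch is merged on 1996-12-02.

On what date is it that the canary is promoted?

1997-03-21

The feature branch is merged: Dec 2, 1996.
The CI build completes: Dec 2, 1996 + 9 weeks = Feb 3, 1997.
Staging deployment finishes: Feb 3, 1997 + 11 days = Feb 14, 1997.
The canary is promoted: Feb 14, 1997 + 5 weeks = Mar 21, 1997.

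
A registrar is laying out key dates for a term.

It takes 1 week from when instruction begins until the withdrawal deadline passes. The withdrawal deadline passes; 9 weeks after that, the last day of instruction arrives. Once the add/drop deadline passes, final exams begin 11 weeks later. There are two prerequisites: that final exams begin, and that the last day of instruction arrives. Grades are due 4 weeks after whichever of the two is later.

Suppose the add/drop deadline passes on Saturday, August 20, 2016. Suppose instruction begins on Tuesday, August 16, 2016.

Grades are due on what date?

The add/drop deadline passes: Aug 20, 2016.
Final exams begin: Aug 20, 2016 + 11 weeks = Nov 5, 2016.
Instruction begins: Aug 16, 2016.
The withdrawal deadline passes: Aug 16, 2016 + 1 week = Aug 23, 2016.
The last day of instruction arrives: Aug 23, 2016 + 9 weeks = Oct 25, 2016.
Both prerequisites met — final exams begin (Nov 5, 2016), the last day of instruction arrives (Oct 25, 2016); the later is Nov 5, 2016.
Grades are due: Nov 5, 2016 + 4 weeks = Dec 3, 2016.

Saturday, December 3, 2016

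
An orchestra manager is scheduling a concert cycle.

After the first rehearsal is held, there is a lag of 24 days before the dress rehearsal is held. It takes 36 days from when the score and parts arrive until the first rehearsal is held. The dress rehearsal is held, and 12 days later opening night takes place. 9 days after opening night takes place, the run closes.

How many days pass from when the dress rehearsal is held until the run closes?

21 days

Causal path: the dress rehearsal is held → opening night takes place → the run closes.
Total delay along the path: 12 + 9 = 21 days.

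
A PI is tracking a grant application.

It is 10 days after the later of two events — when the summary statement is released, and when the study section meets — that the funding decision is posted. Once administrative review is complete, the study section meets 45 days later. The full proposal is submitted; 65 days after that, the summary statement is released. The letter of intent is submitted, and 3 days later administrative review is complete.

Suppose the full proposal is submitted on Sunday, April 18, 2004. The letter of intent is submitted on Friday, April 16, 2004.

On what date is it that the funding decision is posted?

The full proposal is submitted: Apr 18, 2004.
The summary statement is released: Apr 18, 2004 + 65 days = Jun 22, 2004.
The letter of intent is submitted: Apr 16, 2004.
Administrative review is complete: Apr 16, 2004 + 3 days = Apr 19, 2004.
The study section meets: Apr 19, 2004 + 45 days = Jun 3, 2004.
Both prerequisites met — the summary statement is released (Jun 22, 2004), the study section meets (Jun 3, 2004); the later is Jun 22, 2004.
The funding decision is posted: Jun 22, 2004 + 10 days = Jul 2, 2004.

Friday, July 2, 2004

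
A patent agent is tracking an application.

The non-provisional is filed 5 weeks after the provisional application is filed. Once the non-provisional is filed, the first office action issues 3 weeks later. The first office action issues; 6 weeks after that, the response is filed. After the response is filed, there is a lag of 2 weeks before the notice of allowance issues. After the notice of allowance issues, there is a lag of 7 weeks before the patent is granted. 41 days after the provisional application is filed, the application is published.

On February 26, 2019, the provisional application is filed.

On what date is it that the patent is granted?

August 6, 2019

The provisional application is filed: Feb 26, 2019.
The non-provisional is filed: Feb 26, 2019 + 5 weeks = Apr 2, 2019.
The first office action issues: Apr 2, 2019 + 3 weeks = Apr 23, 2019.
The response is filed: Apr 23, 2019 + 6 weeks = Jun 4, 2019.
The notice of allowance issues: Jun 4, 2019 + 2 weeks = Jun 18, 2019.
The patent is granted: Jun 18, 2019 + 7 weeks = Aug 6, 2019.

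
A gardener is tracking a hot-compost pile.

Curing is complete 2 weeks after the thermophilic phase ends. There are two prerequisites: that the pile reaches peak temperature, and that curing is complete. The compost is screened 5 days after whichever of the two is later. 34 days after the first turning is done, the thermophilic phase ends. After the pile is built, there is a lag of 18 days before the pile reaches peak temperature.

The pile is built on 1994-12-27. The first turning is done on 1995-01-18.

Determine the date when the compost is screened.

1995-03-12

The pile is built: Dec 27, 1994.
The pile reaches peak temperature: Dec 27, 1994 + 18 days = Jan 14, 1995.
The first turning is done: Jan 18, 1995.
The thermophilic phase ends: Jan 18, 1995 + 34 days = Feb 21, 1995.
Curing is complete: Feb 21, 1995 + 2 weeks = Mar 7, 1995.
Both prerequisites met — the pile reaches peak temperature (Jan 14, 1995), curing is complete (Mar 7, 1995); the later is Mar 7, 1995.
The compost is screened: Mar 7, 1995 + 5 days = Mar 12, 1995.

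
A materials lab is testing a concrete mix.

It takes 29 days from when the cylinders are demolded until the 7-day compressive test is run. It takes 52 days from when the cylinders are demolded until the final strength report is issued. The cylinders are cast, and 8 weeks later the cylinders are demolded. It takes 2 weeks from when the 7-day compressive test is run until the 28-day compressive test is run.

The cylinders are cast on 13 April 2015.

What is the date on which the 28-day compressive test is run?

21 July 2015

The cylinders are cast: Apr 13, 2015.
The cylinders are demolded: Apr 13, 2015 + 8 weeks = Jun 8, 2015.
The 7-day compressive test is run: Jun 8, 2015 + 29 days = Jul 7, 2015.
The 28-day compressive test is run: Jul 7, 2015 + 2 weeks = Jul 21, 2015.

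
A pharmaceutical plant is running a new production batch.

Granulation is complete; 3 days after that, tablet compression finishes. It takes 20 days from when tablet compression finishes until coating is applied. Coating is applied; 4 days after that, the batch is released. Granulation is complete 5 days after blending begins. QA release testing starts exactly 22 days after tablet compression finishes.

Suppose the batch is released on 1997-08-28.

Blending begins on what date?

1997-07-27

The batch is released: Aug 28, 1997.
Coating is applied: Aug 28, 1997 − 4 days = Aug 24, 1997.
Tablet compression finishes: Aug 24, 1997 − 20 days = Aug 4, 1997.
Granulation is complete: Aug 4, 1997 − 3 days = Aug 1, 1997.
Blending begins: Aug 1, 1997 − 5 days = Jul 27, 1997.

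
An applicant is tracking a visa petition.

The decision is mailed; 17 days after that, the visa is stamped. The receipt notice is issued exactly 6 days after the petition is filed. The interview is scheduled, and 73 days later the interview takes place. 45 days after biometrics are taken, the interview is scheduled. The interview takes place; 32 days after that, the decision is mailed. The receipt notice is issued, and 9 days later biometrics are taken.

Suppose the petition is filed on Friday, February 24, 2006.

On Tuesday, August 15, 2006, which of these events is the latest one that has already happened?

The decision is mailed

The petition is filed: Feb 24, 2006.
The receipt notice is issued: Feb 24, 2006 + 6 days = Mar 2, 2006.
Biometrics are taken: Mar 2, 2006 + 9 days = Mar 11, 2006.
The interview is scheduled: Mar 11, 2006 + 45 days = Apr 25, 2006.
The interview takes place: Apr 25, 2006 + 73 days = Jul 7, 2006.
The decision is mailed: Jul 7, 2006 + 32 days = Aug 8, 2006.
The visa is stamped: Aug 8, 2006 + 17 days = Aug 25, 2006.
Aug 15, 2006 falls between when the decision is mailed (Aug 8, 2006) and when the visa is stamped (Aug 25, 2006).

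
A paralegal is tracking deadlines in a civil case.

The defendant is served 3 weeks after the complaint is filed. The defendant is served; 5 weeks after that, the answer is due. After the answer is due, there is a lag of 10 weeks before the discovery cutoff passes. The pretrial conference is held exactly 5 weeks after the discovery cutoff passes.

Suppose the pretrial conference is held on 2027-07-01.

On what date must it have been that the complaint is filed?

The pretrial conference is held: Jul 1, 2027.
The discovery cutoff passes: Jul 1, 2027 − 5 weeks = May 27, 2027.
The answer is due: May 27, 2027 − 10 weeks = Mar 18, 2027.
The defendant is served: Mar 18, 2027 − 5 weeks = Feb 11, 2027.
The complaint is filed: Feb 11, 2027 − 3 weeks = Jan 21, 2027.

2027-01-21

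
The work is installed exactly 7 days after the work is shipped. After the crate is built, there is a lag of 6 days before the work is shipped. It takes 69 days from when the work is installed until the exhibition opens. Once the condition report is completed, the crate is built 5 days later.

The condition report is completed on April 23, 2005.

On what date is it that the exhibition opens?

July 19, 2005

The condition report is completed: Apr 23, 2005.
The crate is built: Apr 23, 2005 + 5 days = Apr 28, 2005.
The work is shipped: Apr 28, 2005 + 6 days = May 4, 2005.
The work is installed: May 4, 2005 + 7 days = May 11, 2005.
The exhibition opens: May 11, 2005 + 69 days = Jul 19, 2005.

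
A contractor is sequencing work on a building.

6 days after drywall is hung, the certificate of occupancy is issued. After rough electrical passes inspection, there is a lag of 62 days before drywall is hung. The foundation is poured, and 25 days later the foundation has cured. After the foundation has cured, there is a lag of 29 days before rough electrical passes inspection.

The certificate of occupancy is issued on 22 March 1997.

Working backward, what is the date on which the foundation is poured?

20 November 1996

The certificate of occupancy is issued: Mar 22, 1997.
Drywall is hung: Mar 22, 1997 − 6 days = Mar 16, 1997.
Rough electrical passes inspection: Mar 16, 1997 − 62 days = Jan 13, 1997.
The foundation has cured: Jan 13, 1997 − 29 days = Dec 15, 1996.
The foundation is poured: Dec 15, 1996 − 25 days = Nov 20, 1996.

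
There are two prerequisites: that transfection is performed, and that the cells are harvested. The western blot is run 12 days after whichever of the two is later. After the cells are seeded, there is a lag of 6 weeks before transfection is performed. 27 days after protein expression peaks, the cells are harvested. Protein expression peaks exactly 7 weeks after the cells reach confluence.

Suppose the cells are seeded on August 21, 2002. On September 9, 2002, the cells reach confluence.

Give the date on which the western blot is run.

December 6, 2002

The cells are seeded: Aug 21, 2002.
Transfection is performed: Aug 21, 2002 + 6 weeks = Oct 2, 2002.
The cells reach confluence: Sep 9, 2002.
Protein expression peaks: Sep 9, 2002 + 7 weeks = Oct 28, 2002.
The cells are harvested: Oct 28, 2002 + 27 days = Nov 24, 2002.
Both prerequisites met — transfection is performed (Oct 2, 2002), the cells are harvested (Nov 24, 2002); the later is Nov 24, 2002.
The western blot is run: Nov 24, 2002 + 12 days = Dec 6, 2002.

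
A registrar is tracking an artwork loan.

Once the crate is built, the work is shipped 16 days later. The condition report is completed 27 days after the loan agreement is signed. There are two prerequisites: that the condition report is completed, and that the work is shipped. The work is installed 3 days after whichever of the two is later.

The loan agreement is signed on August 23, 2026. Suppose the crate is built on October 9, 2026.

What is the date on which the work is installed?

October 28, 2026

The loan agreement is signed: Aug 23, 2026.
The condition report is completed: Aug 23, 2026 + 27 days = Sep 19, 2026.
The crate is built: Oct 9, 2026.
The work is shipped: Oct 9, 2026 + 16 days = Oct 25, 2026.
Both prerequisites met — the condition report is completed (Sep 19, 2026), the work is shipped (Oct 25, 2026); the later is Oct 25, 2026.
The work is installed: Oct 25, 2026 + 3 days = Oct 28, 2026.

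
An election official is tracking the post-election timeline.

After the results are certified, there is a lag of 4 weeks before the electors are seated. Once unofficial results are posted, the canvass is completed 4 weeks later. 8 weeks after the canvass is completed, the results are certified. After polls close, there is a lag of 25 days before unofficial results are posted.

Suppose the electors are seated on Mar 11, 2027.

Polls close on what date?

The electors are seated: Mar 11, 2027.
The results are certified: Mar 11, 2027 − 4 weeks = Feb 11, 2027.
The canvass is completed: Feb 11, 2027 − 8 weeks = Dec 17, 2026.
Unofficial results are posted: Dec 17, 2026 − 4 weeks = Nov 19, 2026.
Polls close: Nov 19, 2026 − 25 days = Oct 25, 2026.

Oct 25, 2026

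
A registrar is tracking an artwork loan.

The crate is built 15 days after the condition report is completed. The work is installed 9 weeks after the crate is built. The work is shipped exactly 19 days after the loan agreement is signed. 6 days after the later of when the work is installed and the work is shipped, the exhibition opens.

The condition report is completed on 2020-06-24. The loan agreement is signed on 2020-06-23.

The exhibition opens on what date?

The condition report is completed: Jun 24, 2020.
The crate is built: Jun 24, 2020 + 15 days = Jul 9, 2020.
The work is installed: Jul 9, 2020 + 9 weeks = Sep 10, 2020.
The loan agreement is signed: Jun 23, 2020.
The work is shipped: Jun 23, 2020 + 19 days = Jul 12, 2020.
Both prerequisites met — the work is installed (Sep 10, 2020), the work is shipped (Jul 12, 2020); the later is Sep 10, 2020.
The exhibition opens: Sep 10, 2020 + 6 days = Sep 16, 2020.

2020-09-16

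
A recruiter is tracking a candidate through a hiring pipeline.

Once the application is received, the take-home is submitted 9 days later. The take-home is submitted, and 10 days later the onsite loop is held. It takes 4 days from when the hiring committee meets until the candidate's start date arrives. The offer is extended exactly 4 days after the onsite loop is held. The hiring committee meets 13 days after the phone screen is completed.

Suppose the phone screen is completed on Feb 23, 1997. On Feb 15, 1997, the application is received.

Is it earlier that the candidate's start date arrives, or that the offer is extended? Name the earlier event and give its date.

The phone screen is completed: Feb 23, 1997.
The hiring committee meets: Feb 23, 1997 + 13 days = Mar 8, 1997.
The candidate's start date arrives: Mar 8, 1997 + 4 days = Mar 12, 1997.
The application is received: Feb 15, 1997.
The take-home is submitted: Feb 15, 1997 + 9 days = Feb 24, 1997.
The onsite loop is held: Feb 24, 1997 + 10 days = Mar 6, 1997.
The offer is extended: Mar 6, 1997 + 4 days = Mar 10, 1997.
Comparing: the candidate's start date arrives on Mar 12, 1997 vs the offer is extended on Mar 10, 1997. Earlier: the offer is extended.

The offer is extended — Mar 10, 1997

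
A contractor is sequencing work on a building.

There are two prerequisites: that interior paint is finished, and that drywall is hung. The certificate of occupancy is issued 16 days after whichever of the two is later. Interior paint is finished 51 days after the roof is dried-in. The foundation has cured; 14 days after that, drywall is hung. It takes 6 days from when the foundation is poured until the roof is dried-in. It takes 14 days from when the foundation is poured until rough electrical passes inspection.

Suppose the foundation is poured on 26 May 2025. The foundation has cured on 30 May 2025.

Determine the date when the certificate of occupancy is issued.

7 August 2025

The foundation is poured: May 26, 2025.
The roof is dried-in: May 26, 2025 + 6 days = Jun 1, 2025.
Interior paint is finished: Jun 1, 2025 + 51 days = Jul 22, 2025.
The foundation has cured: May 30, 2025.
Drywall is hung: May 30, 2025 + 14 days = Jun 13, 2025.
Both prerequisites met — interior paint is finished (Jul 22, 2025), drywall is hung (Jun 13, 2025); the later is Jul 22, 2025.
The certificate of occupancy is issued: Jul 22, 2025 + 16 days = Aug 7, 2025.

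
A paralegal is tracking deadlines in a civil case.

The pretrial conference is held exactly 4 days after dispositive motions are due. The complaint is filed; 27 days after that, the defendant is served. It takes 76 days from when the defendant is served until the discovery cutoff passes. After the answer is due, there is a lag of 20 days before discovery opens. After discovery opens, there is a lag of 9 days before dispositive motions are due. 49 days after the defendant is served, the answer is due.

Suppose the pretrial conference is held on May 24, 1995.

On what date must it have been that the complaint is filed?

Feb 4, 1995

The pretrial conference is held: May 24, 1995.
Dispositive motions are due: May 24, 1995 − 4 days = May 20, 1995.
Discovery opens: May 20, 1995 − 9 days = May 11, 1995.
The answer is due: May 11, 1995 − 20 days = Apr 21, 1995.
The defendant is served: Apr 21, 1995 − 49 days = Mar 3, 1995.
The complaint is filed: Mar 3, 1995 − 27 days = Feb 4, 1995.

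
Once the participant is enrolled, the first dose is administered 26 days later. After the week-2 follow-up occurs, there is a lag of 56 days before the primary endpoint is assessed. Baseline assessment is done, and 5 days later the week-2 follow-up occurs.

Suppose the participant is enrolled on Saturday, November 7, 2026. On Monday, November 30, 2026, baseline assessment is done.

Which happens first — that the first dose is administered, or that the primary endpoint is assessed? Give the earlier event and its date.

The first dose is administered — Thursday, December 3, 2026

The participant is enrolled: Nov 7, 2026.
The first dose is administered: Nov 7, 2026 + 26 days = Dec 3, 2026.
Baseline assessment is done: Nov 30, 2026.
The week-2 follow-up occurs: Nov 30, 2026 + 5 days = Dec 5, 2026.
The primary endpoint is assessed: Dec 5, 2026 + 56 days = Jan 30, 2027.
Comparing: the first dose is administered on Dec 3, 2026 vs the primary endpoint is assessed on Jan 30, 2027. Earlier: the first dose is administered.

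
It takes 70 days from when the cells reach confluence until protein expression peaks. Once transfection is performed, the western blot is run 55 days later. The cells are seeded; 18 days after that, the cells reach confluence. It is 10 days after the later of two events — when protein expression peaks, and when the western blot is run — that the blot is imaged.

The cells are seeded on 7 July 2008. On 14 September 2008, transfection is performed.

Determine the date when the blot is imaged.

The cells are seeded: Jul 7, 2008.
The cells reach confluence: Jul 7, 2008 + 18 days = Jul 25, 2008.
Protein expression peaks: Jul 25, 2008 + 70 days = Oct 3, 2008.
Transfection is performed: Sep 14, 2008.
The western blot is run: Sep 14, 2008 + 55 days = Nov 8, 2008.
Both prerequisites met — protein expression peaks (Oct 3, 2008), the western blot is run (Nov 8, 2008); the later is Nov 8, 2008.
The blot is imaged: Nov 8, 2008 + 10 days = Nov 18, 2008.

18 November 2008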